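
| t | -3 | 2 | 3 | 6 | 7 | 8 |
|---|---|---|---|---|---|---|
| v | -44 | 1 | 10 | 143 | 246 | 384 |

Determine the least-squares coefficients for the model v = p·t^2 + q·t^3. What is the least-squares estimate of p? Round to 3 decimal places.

p = -1.939

The normal system MᵀM·[p, q]ᵀ = Mᵀv is [[7971, 57383]; [57383, 427971]]·[p, q]ᵀ = [41476, 313340]ᵀ.
Δ = 7971·427971 − 57383² = 118548152.
p = (41476·427971 − 57383·313340)/118548152 = -28733003/14818519; q = (7971·313340 − 57383·41476)/118548152 = 14701979/14818519.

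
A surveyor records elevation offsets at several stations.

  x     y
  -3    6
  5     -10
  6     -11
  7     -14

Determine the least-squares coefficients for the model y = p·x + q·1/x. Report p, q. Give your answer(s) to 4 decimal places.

p = -1.9314, q = -0.5400

The normal system AᵀA·[p, q]ᵀ = Aᵀy is [[119, 4]; [4, 8789/44100]]·[p, q]ᵀ = [-232, -47/6]ᵀ.
Δ = 119·(8789/44100) − 4² = 48613/6300.
p = ((-232)·(8789/44100) − 4·(-47/6))/(48613/6300) = -657248/340291; q = (119·(-47/6) − 4·(-232))/(48613/6300) = -26250/48613.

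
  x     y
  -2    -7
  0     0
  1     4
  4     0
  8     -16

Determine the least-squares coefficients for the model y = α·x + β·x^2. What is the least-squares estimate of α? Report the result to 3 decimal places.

α = 2.431

Sums needed: Σx·x = 85, Σx·x^2 = 569, Σx^2·x^2 = 4369.
And Σx·y = -110, Σx^2·y = -1048.
Eliminating β: 4369·(row 1) − 569·(row 2) gives 47604·α = 4369·(-110) − 569·(-1048) = 115722, so α = 19287/7934.
Then β = ((-1048) − 569·(19287/7934))/4369 = -4415/7934.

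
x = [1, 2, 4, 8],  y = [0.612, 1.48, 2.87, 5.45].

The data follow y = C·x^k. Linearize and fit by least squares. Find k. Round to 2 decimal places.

Linearized form: ln y = k·ln x + ln C. From the 4 transformed points,
Σln x = 4.1589, Σ(ln x)² = 6.7263, Σln y = 2.6509, Σln x·ln y = 5.2593.
Equations: 6.7263·k + 4.1589·ln C = 5.2593;  4.1589·k + 4·ln C = 2.6509.
Solving (det = 9.6091): k = 1.04194, ln C = -0.42059.

k = 1.04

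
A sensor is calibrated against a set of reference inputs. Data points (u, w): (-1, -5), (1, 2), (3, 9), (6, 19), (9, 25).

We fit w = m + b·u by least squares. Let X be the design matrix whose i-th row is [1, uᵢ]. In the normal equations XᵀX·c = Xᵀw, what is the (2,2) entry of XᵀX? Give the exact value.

Row 2 ↔ basis u, column 2 ↔ basis u, so (XᵀX)_{2,2} = Σᵢ (u)·(u) = (-1)·(-1) + (1)·(1) + (3)·(3) + (6)·(6) + (9)·(9) = 128.

128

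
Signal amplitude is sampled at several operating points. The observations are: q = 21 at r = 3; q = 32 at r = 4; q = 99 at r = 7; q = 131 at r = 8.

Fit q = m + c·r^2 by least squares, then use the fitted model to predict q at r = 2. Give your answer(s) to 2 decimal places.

Setting ∂/∂m … = 0 gives: 4·m + 138·c = 283;  138·m + 6834·c = 13936.
(Σ1 = 4, Σr^2 = 138, Σr^2·r^2 = 6834, Σq = 283, Σr^2·q = 13936.)
Eliminating c: 6834·(row 1) − 138·(row 2) gives 8292·m = 6834·283 − 138·13936 = 10854, so m = 1809/1382.
Then c = (13936 − 138·(1809/1382))/6834 = 8345/4146.
At r = 2: q̂ = (1809/1382)·(1) + (8345/4146)·(4) = 38807/4146.

q̂ = 9.36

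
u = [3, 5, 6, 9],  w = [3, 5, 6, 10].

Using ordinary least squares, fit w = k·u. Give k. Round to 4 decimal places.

k = 1.0596

Normal-equation sums: Σu·u = 151.
For Mᵀw: Σu·w = 160.
Normal equations: [[151]]·[k]ᵀ = [160]ᵀ.
Hence k = 160 / 151 ≈ 1.0596.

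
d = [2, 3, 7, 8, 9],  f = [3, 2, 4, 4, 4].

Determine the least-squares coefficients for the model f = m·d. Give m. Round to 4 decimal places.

m = 0.5217

Compute the Gram sums: Σd·d = 207.
For Mᵀf: Σd·f = 108.
So MᵀM·[m]ᵀ = Mᵀf: [[207]]·[m]ᵀ = [108]ᵀ.
Hence m = 108 / 207 ≈ 0.521739.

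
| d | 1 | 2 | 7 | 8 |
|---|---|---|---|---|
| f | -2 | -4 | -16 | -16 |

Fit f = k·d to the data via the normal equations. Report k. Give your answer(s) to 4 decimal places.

k = -2.1186

The normal equations are: 118·k = -250.
(Σd·d = 118, Σd·f = -250.)
Hence k = -250 / 118 ≈ -2.11864.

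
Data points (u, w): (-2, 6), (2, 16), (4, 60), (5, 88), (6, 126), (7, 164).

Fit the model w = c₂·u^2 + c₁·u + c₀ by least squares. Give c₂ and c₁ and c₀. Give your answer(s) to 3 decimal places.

Setting ∂/∂c₂ … = 0 gives: 4610·c₂ + 748·c₁ + 134·c₀ = 15820;  748·c₂ + 134·c₁ + 22·c₀ = 2604;  134·c₂ + 22·c₁ + 6·c₀ = 460.
Row-reducing yields c₂ = 9056/3057, c₁ = 44992/15285, c₀ = -1458/5095.

c₂ = 2.962, c₁ = 2.944, c₀ = -0.286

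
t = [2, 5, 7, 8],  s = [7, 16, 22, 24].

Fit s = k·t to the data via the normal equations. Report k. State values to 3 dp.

k = 3.099

Forming MᵀM = [[142]] and Mᵀs = [440]ᵀ gives MᵀM·[k]ᵀ = Mᵀs.
Hence k = 440 / 142 ≈ 3.09859.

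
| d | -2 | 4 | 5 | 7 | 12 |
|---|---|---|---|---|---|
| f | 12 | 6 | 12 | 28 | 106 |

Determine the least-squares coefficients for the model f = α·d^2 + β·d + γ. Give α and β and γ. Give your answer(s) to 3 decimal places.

The normal equations are: 24034·α + 2252·β + 238·γ = 17080;  2252·α + 238·β + 26·γ = 1528;  238·α + 26·β + 5·γ = 164.
Solving the 3×3 system (Gaussian elimination) gives α = 25808/26643, β = -79672/26643, γ = 19908/8881.

α = 0.969, β = -2.990, γ = 2.242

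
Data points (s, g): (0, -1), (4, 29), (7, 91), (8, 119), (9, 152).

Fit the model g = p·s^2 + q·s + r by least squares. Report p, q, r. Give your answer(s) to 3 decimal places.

Forming XᵀX = [[13314, 1648, 210]; [1648, 210, 28]; [210, 28, 5]] and Xᵀg = [24851, 3073, 390]ᵀ gives XᵀX·[p, q, r]ᵀ = Xᵀg.
Solving the 3×3 system (Gaussian elimination) gives p = 5971/3134, q = -605/3134, r = -1471/1567.

p = 1.905, q = -0.193, r = -0.939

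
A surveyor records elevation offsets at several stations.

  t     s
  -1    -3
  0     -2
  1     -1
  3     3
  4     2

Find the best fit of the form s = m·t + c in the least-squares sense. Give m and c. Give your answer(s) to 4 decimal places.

m = 1.1860, c = -1.8605

From the data, Σt·t = 27, Σt = 7, Σ1 = 5.
For Mᵀs: Σt·s = 19, Σs = -1.
Δ = 27·5 − 7² = 86.
m = (19·5 − 7·(-1))/86 = 51/43; c = (27·(-1) − 7·19)/86 = -80/43.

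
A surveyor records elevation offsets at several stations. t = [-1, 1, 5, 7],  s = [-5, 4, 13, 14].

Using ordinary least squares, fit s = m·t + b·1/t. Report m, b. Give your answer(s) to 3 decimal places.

m = 2.134, b = 2.458

Sums needed: Σt·t = 76, Σt·1/t = 4, Σ1/t·1/t = 2524/1225.
Right-hand side: Σt·s = 172, Σ1/t·s = 68/5.
Normal equations: [[76, 4]; [4, 2524/1225]]·[m, b]ᵀ = [172, 68/5]ᵀ.
Δ = 76·(2524/1225) − 4² = 172224/1225.
m = (172·(2524/1225) − 4·(68/5))/(172224/1225) = 638/299; b = (76·(68/5) − 4·172)/(172224/1225) = 735/299.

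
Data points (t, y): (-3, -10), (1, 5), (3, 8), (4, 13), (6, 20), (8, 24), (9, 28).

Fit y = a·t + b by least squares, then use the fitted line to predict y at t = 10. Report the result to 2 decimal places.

ŷ = 31.21

Entries of MᵀM: Σt·t = 216, Σt = 28, Σ1 = 7.
And Σt·y = 675, Σy = 88.
So MᵀM·[a, b]ᵀ = Mᵀy: [[216, 28]; [28, 7]]·[a, b]ᵀ = [675, 88]ᵀ.
Eliminating b: 7·(row 1) − 28·(row 2) gives 728·a = 7·675 − 28·88 = 2261, so a = 323/104.
Then b = (88 − 28·(323/104))/7 = 27/182.
At t = 10: ŷ = (323/104)·(10) + (27/182)·(1) = 11359/364.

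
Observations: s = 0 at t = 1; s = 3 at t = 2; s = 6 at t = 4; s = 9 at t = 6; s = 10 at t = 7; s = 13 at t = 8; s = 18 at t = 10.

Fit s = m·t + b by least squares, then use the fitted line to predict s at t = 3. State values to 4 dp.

ŝ = 3.9417

Forming AᵀA = [[270, 38]; [38, 7]] and Aᵀs = [438, 59]ᵀ gives AᵀA·[m, b]ᵀ = Aᵀs.
Eliminating b: 7·(row 1) − 38·(row 2) gives 446·m = 7·438 − 38·59 = 824, so m = 412/223.
Then b = (59 − 38·(412/223))/7 = -357/223.
At t = 3: ŝ = (412/223)·(3) + (-357/223)·(1) = 879/223.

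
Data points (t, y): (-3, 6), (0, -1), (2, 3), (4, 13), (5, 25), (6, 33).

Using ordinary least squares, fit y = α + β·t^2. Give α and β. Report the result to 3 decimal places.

With design matrix M, MᵀM = [[6, 90]; [90, 2274]] and Mᵀy = [79, 2087]ᵀ.
Eliminating β: 2274·(row 1) − 90·(row 2) gives 5544·α = 2274·79 − 90·2087 = -8184, so α = -31/21.
Then β = (2087 − 90·(-31/21))/2274 = 41/42.

α = -1.476, β = 0.976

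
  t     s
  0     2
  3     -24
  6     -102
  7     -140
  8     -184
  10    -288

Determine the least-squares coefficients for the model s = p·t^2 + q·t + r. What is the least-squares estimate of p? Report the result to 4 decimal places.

Compute the Gram sums: Σt^2·t^2 = 17874, Σt^2·t = 2098, Σt^2 = 258, Σt·t = 258, Σt = 34, Σ1 = 6.
Moment sums: Σt^2·s = -51324, Σt·s = -6016, Σs = -736.
So AᵀA·[p, q, r]ᵀ = Aᵀs: [[17874, 2098, 258]; [2098, 258, 34]; [258, 34, 6]]·[p, q, r]ᵀ = [-51324, -6016, -736]ᵀ.
Solving the 3×3 system (Gaussian elimination) gives p = -20975/7212, q = 161/2404, r = 3629/1803.

p = -2.9083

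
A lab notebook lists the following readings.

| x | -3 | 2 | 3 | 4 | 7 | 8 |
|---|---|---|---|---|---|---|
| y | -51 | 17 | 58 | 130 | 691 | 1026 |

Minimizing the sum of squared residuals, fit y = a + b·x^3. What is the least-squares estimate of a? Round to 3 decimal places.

a = 2.658

Compute the Gram sums: Σ1 = 6, Σx^3 = 927, Σx^3·x^3 = 385411.
And Σy = 1871, Σx^3·y = 773724.
Determinant 6·385411 − 927² = 1453137.
a = (1871·385411 − 927·773724)/1453137 = 3861833/1453137; b = (6·773724 − 927·1871)/1453137 = 969309/484379.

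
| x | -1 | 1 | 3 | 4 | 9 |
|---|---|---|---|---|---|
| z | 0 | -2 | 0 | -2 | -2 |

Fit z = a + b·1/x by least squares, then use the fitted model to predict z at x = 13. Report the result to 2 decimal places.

ẑ = -1.14

Setting ∂/∂a … = 0 gives: 5·a + (25/36)·b = -6;  (25/36)·a + (2833/1296)·b = -49/18.
Eliminating b: (2833/1296)·(row 1) − (25/36)·(row 2) gives (3385/324)·a = (2833/1296)·(-6) − (25/36)·(-49/18) = -3637/324, so a = -3637/3385.
Then b = ((-49/18) − (25/36)·(-3637/3385))/(2833/1296) = -612/677.
At x = 13: ẑ = (-3637/3385)·(1) + (-612/677)·(1/13) = -50341/44005.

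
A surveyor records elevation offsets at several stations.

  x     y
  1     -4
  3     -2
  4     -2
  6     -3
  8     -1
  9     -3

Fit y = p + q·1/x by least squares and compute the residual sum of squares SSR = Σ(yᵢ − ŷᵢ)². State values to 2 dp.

SSR = 3.15

AᵀA·[p, q]ᵀ = Aᵀy reads: 6·p + (143/72)·q = -15;  (143/72)·p + (6373/5184)·q = -49/8.
Δ = 6·(6373/5184) − (143/72)² = 17789/5184.
p = ((-15)·(6373/5184) − (143/72)·(-49/8))/(17789/5184) = -32532/17789; q = (6·(-49/8) − (143/72)·(-15))/(17789/5184) = -36072/17789.
Residuals: -2552/17789, 8978/17789, 5972/17789, -14823/17789, 19252/17789, -16827/17789; SSR = 56006/17789.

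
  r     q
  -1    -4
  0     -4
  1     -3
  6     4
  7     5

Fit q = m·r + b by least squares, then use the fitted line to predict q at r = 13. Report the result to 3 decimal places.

q̂ = 12.346

Sums needed: Σr·r = 87, Σr = 13, Σ1 = 5.
And Σr·q = 60, Σq = -2.
AᵀA·[m, b]ᵀ = Aᵀq becomes [[87, 13]; [13, 5]]·[m, b]ᵀ = [60, -2]ᵀ.
Eliminating b: 5·(row 1) − 13·(row 2) gives 266·m = 5·60 − 13·(-2) = 326, so m = 163/133.
Then b = ((-2) − 13·(163/133))/5 = -477/133.
At r = 13: q̂ = (163/133)·(13) + (-477/133)·(1) = 1642/133.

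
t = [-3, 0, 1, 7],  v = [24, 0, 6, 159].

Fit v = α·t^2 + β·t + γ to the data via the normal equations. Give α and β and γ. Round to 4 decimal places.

Setting ∂/∂α … = 0 gives: 2483·α + 317·β + 59·γ = 8013;  317·α + 59·β + 5·γ = 1047;  59·α + 5·β + 4·γ = 189.
Row-reducing yields α = 8713/2878, β = 4055/2878, γ = 1200/1439.

α = 3.0274, β = 1.4090, γ = 0.8339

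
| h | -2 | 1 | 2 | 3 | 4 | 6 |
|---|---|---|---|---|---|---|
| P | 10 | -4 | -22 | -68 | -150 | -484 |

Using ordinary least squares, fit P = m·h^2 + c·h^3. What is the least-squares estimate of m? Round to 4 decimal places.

XᵀX·[m, c]ᵀ = XᵀP reads: 1666·m + 9044·c = -20488;  9044·m + 51610·c = -116240.
(Σh^2·h^2 = 1666, Σh^2·h^3 = 9044, Σh^3·h^3 = 51610, Σh^2·P = -20488, Σh^3·P = -116240.)
det = 1666·51610 − 9044² = 4188324.
m = ((-20488)·51610 − 9044·(-116240))/4188324 = -509260/349027; c = (1666·(-116240) − 9044·(-20488))/4188324 = -5856/2933.

m = -1.4591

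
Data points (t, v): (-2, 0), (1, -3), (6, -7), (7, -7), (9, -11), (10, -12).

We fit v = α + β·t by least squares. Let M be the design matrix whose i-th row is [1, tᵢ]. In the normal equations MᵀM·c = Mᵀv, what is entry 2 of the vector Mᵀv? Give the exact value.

-313

Entry 2 ↔ basis t, so (Mᵀv)_{2} = Σᵢ (t)·vᵢ = (-2)·(0) + (1)·(-3) + (6)·(-7) + (7)·(-7) + (9)·(-11) + (10)·(-12) = -313.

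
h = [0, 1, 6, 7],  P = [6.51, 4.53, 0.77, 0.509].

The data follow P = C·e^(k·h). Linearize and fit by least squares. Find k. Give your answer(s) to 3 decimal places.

k = -0.361

Taking logs, ln P = k·h + ln C, so regress ln P on h.
XᵀX = [[86.0000, 14.0000]; [14.0000, 4]], rhs = [-4.7846, 2.4474]ᵀ  (here Σh = 14.0000, Σ(h)² = 86.0000, Σln P = 2.4474, Σh·ln P = -4.7846).
Slope k = (n·Σh·ln P − Σh·Σln P)/(n·Σ(h)² − (Σh)²) = (4·-4.7846 − 14.0000·2.4474)/148.0000 = -0.36082; ln C = (Σln P − k·Σh)/n = 1.87473.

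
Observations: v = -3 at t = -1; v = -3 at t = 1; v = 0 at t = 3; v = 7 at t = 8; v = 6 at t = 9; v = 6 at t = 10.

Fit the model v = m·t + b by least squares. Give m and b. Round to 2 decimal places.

m = 0.99, b = -2.79

Forming XᵀX = [[256, 30]; [30, 6]] and Xᵀv = [170, 13]ᵀ gives XᵀX·[m, b]ᵀ = Xᵀv.
Δ = 256·6 − 30² = 636.
m = (170·6 − 30·13)/636 = 105/106; b = (256·13 − 30·170)/636 = -443/159.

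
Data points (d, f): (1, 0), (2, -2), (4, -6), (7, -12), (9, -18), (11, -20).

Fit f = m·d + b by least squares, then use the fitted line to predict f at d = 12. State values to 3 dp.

Compute the Gram sums: Σd·d = 272, Σd = 34, Σ1 = 6.
For Mᵀf: Σd·f = -494, Σf = -58.
Determinant 272·6 − 34² = 476.
m = ((-494)·6 − 34·(-58))/476 = -248/119; b = (272·(-58) − 34·(-494))/476 = 15/7.
At d = 12: f̂ = (-248/119)·(12) + (15/7)·(1) = -2721/119.

f̂ = -22.866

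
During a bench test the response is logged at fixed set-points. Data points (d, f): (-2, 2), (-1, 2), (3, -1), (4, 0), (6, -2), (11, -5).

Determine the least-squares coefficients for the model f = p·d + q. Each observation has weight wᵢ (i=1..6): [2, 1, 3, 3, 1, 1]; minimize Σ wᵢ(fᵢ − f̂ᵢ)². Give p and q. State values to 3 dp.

Compute the Gram sums: Σwᵢ·d·d = 241, Σwᵢ·d = 33, Σwᵢ·1 = 11.
Right-hand side: Σwᵢ·d·f = -86, Σwᵢ·f = -4.
Normal equations: [[241, 33]; [33, 11]]·[p, q]ᵀ = [-86, -4]ᵀ.
Eliminating q: 11·(row 1) − 33·(row 2) gives 1562·p = 11·(-86) − 33·(-4) = -814, so p = -37/71.
Then q = ((-4) − 33·(-37/71))/11 = 937/781.

p = -0.521, q = 1.200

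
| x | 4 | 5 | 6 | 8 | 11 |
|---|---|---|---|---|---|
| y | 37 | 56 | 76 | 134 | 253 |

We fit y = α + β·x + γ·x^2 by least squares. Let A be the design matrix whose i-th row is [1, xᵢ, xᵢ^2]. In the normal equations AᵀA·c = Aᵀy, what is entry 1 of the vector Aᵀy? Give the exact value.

556

Entry 1 ↔ basis 1, so (Aᵀy)_{1} = Σᵢ yᵢ = (1)·(37) + (1)·(56) + (1)·(76) + (1)·(134) + (1)·(253) = 556.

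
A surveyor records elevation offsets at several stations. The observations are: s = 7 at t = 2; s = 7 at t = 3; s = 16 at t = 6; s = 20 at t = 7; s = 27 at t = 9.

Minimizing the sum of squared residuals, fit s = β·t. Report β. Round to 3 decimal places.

β = 2.872

Forming XᵀX = [[179]] and Xᵀs = [514]ᵀ gives XᵀX·[β]ᵀ = Xᵀs.
Hence β = 514 / 179 ≈ 2.87151.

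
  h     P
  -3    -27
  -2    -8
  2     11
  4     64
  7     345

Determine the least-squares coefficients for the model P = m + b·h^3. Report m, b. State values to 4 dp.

Setting ∂/∂m … = 0 gives: 5·m + 380·b = 385;  380·m + 122602·b = 123312.
(Σ1 = 5, Σh^3 = 380, Σh^3·h^3 = 122602, ΣP = 385, Σh^3·P = 123312.)
Determinant 5·122602 − 380² = 468610.
m = (385·122602 − 380·123312)/468610 = 34321/46861; b = (5·123312 − 380·385)/468610 = 47026/46861.

m = 0.7324, b = 1.0035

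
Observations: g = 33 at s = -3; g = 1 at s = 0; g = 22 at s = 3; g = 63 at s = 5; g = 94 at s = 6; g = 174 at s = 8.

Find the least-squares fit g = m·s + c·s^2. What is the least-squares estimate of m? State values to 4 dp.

Normal-equation sums: Σs·s = 143, Σs·s^2 = 853, Σs^2·s^2 = 6179.
Right-hand side: Σs·g = 2238, Σs^2·g = 16590.
So MᵀM·[m, c]ᵀ = Mᵀg: [[143, 853]; [853, 6179]]·[m, c]ᵀ = [2238, 16590]ᵀ.
Determinant 143·6179 − 853² = 155988.
m = (2238·6179 − 853·16590)/155988 = -8963/4333; c = (143·16590 − 853·2238)/155988 = 12871/4333.

m = -2.0685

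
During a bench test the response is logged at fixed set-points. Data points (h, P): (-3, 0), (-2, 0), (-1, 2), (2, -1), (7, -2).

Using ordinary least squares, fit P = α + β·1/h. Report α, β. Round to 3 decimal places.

Forming MᵀM = [[5, -25/21]; [-25/21, 1439/882]] and MᵀP = [-1, -39/14]ᵀ gives MᵀM·[α, β]ᵀ = MᵀP.
Eliminating β: (1439/882)·(row 1) − (-25/21)·(row 2) gives (5945/882)·α = (1439/882)·(-1) − (-25/21)·(-39/14) = -2182/441, so α = -4364/5945.
Then β = ((-39/14) − (-25/21)·(-4364/5945))/(1439/882) = -2667/1189.

α = -0.734, β = -2.243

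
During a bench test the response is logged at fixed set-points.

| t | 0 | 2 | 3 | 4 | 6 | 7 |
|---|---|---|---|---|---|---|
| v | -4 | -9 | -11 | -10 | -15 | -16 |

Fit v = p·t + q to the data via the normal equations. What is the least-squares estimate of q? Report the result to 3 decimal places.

Entries of MᵀM: Σt·t = 114, Σt = 22, Σ1 = 6.
For Mᵀv: Σt·v = -293, Σv = -65.
So MᵀM·[p, q]ᵀ = Mᵀv: [[114, 22]; [22, 6]]·[p, q]ᵀ = [-293, -65]ᵀ.
det = 114·6 − 22² = 200.
p = ((-293)·6 − 22·(-65))/200 = -41/25; q = (114·(-65) − 22·(-293))/200 = -241/50.

q = -4.820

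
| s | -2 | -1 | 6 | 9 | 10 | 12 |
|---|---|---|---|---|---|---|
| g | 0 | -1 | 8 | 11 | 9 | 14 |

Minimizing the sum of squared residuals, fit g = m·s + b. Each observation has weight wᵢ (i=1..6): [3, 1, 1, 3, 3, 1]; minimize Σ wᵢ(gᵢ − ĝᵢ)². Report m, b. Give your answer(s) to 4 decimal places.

Compute the Gram sums: Σwᵢ·s·s = 736, Σwᵢ·s = 68, Σwᵢ·1 = 12.
Moment sums: Σwᵢ·s·g = 784, Σwᵢ·g = 81.
MᵀWM·[m, b]ᵀ = MᵀWg becomes [[736, 68]; [68, 12]]·[m, b]ᵀ = [784, 81]ᵀ.
Determinant 736·12 − 68² = 4208.
m = (784·12 − 68·81)/4208 = 975/1052; b = (736·81 − 68·784)/4208 = 394/263.

m = 0.9268, b = 1.4981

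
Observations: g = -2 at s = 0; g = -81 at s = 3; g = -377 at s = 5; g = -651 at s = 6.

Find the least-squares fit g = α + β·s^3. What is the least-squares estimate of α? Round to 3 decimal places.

Setting ∂/∂α … = 0 gives: 4·α + 368·β = -1111;  368·α + 63010·β = -189928.
det = 4·63010 − 368² = 116616.
α = ((-1111)·63010 − 368·(-189928))/116616 = -55303/58308; β = (4·(-189928) − 368·(-1111))/116616 = -43858/14577.

α = -0.948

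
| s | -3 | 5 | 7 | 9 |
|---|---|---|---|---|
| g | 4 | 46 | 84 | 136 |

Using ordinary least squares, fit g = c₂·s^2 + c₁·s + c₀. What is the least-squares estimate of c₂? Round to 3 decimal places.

Entries of AᵀA: Σs^2·s^2 = 9668, Σs^2·s = 1170, Σs^2 = 164, Σs·s = 164, Σs = 18, Σ1 = 4.
And Σs^2·g = 16318, Σs·g = 2030, Σg = 270.
So AᵀA·[c₂, c₁, c₀]ᵀ = Aᵀg: [[9668, 1170, 164]; [1170, 164, 18]; [164, 18, 4]]·[c₂, c₁, c₀]ᵀ = [16318, 2030, 270]ᵀ.
Inverting the 3×3 Gram matrix, [c₂, c₁, c₀]ᵀ = [5219/3608, 1033/451, -7627/3608]ᵀ.

c₂ = 1.447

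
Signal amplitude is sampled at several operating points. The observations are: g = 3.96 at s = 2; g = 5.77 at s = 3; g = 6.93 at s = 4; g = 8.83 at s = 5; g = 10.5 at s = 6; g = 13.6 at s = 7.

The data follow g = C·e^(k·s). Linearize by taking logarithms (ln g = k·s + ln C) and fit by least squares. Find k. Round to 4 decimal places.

Let Y = ln g. Fitting Y = k·s + ln C by least squares:
Σs = 27.0000, Σ(s)² = 139.0000, Σln g = 12.2044, Σs·ln g = 59.0235.
Equations: 139.0000·k + 27.0000·ln C = 59.0235;  27.0000·k + 6·ln C = 12.2044.
Slope k = (n·Σs·ln g − Σs·Σln g)/(n·Σ(s)² − (Σs)²) = (6·59.0235 − 27.0000·12.2044)/105.0000 = 0.23450; ln C = (Σln g − k·Σs)/n = 0.97881.

k = 0.2345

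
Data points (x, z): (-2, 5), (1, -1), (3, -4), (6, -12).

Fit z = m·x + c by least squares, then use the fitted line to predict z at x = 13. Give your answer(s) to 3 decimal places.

ẑ = -25.971

Normal-equation sums: Σx·x = 50, Σx = 8, Σ1 = 4.
Right-hand side: Σx·z = -95, Σz = -12.
Δ = 50·4 − 8² = 136.
m = ((-95)·4 − 8·(-12))/136 = -71/34; c = (50·(-12) − 8·(-95))/136 = 20/17.
At x = 13: ẑ = (-71/34)·(13) + (20/17)·(1) = -883/34.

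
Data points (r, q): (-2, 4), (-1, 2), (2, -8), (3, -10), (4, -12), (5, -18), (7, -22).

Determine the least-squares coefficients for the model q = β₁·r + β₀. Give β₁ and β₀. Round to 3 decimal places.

β₁ = -2.972, β₀ = -1.500

Sums needed: Σr·r = 108, Σr = 18, Σ1 = 7.
For Aᵀq: Σr·q = -348, Σq = -64.
AᵀA·[β₁, β₀]ᵀ = Aᵀq becomes [[108, 18]; [18, 7]]·[β₁, β₀]ᵀ = [-348, -64]ᵀ.
Determinant 108·7 − 18² = 432.
β₁ = ((-348)·7 − 18·(-64))/432 = -107/36; β₀ = (108·(-64) − 18·(-348))/432 = -3/2.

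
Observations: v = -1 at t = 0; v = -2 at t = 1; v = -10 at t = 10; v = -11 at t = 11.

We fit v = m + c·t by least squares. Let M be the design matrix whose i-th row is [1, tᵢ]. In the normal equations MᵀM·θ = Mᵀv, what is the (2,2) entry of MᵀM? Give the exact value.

Row 2 ↔ basis t, column 2 ↔ basis t, so (MᵀM)_{2,2} = Σᵢ (t)·(t) = (0)·(0) + (1)·(1) + (10)·(10) + (11)·(11) = 222.

222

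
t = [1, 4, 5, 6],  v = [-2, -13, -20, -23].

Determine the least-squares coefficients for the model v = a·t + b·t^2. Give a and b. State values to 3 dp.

Setting ∂/∂a … = 0 gives: 78·a + 406·b = -292;  406·a + 2178·b = -1538.
(Σt·t = 78, Σt·t^2 = 406, Σt^2·t^2 = 2178, Σt·v = -292, Σt^2·v = -1538.)
det = 78·2178 − 406² = 5048.
a = ((-292)·2178 − 406·(-1538))/5048 = -2887/1262; b = (78·(-1538) − 406·(-292))/5048 = -353/1262.

a = -2.288, b = -0.280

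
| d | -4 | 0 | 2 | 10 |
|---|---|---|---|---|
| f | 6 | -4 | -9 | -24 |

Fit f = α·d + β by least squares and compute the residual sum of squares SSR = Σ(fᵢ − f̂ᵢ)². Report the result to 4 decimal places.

SSR = 3.3654

Sums needed: Σd·d = 120, Σd = 8, Σ1 = 4.
Moment sums: Σd·f = -282, Σf = -31.
XᵀX·[α, β]ᵀ = Xᵀf becomes [[120, 8]; [8, 4]]·[α, β]ᵀ = [-282, -31]ᵀ.
det = 120·4 − 8² = 416.
α = ((-282)·4 − 8·(-31))/416 = -55/26; β = (120·(-31) − 8·(-282))/416 = -183/52.
Residuals: 55/52, -25/52, -5/4, 35/52; SSR = 175/52.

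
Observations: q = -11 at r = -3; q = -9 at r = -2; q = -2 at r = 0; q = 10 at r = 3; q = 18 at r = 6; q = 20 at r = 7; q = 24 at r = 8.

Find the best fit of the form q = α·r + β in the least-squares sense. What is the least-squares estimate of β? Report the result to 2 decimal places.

β = -1.61

Sums needed: Σr·r = 171, Σr = 19, Σ1 = 7.
Moment sums: Σr·q = 521, Σq = 50.
Normal equations: [[171, 19]; [19, 7]]·[α, β]ᵀ = [521, 50]ᵀ.
Eliminating β: 7·(row 1) − 19·(row 2) gives 836·α = 7·521 − 19·50 = 2697, so α = 2697/836.
Then β = (50 − 19·(2697/836))/7 = -71/44.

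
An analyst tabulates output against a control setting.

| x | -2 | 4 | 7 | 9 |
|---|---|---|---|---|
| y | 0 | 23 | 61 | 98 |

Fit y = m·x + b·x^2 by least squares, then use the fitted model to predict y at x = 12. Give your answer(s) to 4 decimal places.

ŷ = 166.4152

With design matrix M, MᵀM = [[150, 1128]; [1128, 9234]] and Mᵀy = [1401, 11295]ᵀ.
det = 150·9234 − 1128² = 112716.
m = (1401·9234 − 1128·11295)/112716 = 10893/6262; b = (150·11295 − 1128·1401)/112716 = 6329/6262.
At x = 12: ŷ = (10893/6262)·(12) + (6329/6262)·(144) = 521046/3131.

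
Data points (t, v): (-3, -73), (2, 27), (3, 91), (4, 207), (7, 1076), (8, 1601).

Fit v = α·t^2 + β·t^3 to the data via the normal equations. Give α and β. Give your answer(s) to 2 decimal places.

Compute the Gram sums: Σt^2·t^2 = 6931, Σt^2·t^3 = 50631, Σt^3·t^3 = 385411.
Right-hand side: Σt^2·v = 158770, Σt^3·v = 1206672.
Normal equations: [[6931, 50631]; [50631, 385411]]·[α, β]ᵀ = [158770, 1206672]ᵀ.
Determinant 6931·385411 − 50631² = 107785480.
α = (158770·385411 − 50631·1206672)/107785480 = 48347219/53892740; β = (6931·1206672 − 50631·158770)/107785480 = 162379881/53892740.

α = 0.90, β = 3.01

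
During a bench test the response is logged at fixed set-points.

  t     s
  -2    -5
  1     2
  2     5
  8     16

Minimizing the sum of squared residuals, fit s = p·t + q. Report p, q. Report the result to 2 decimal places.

Compute the Gram sums: Σt·t = 73, Σt = 9, Σ1 = 4.
And Σt·s = 150, Σs = 18.
So AᵀA·[p, q]ᵀ = Aᵀs: [[73, 9]; [9, 4]]·[p, q]ᵀ = [150, 18]ᵀ.
Eliminating q: 4·(row 1) − 9·(row 2) gives 211·p = 4·150 − 9·18 = 438, so p = 438/211.
Then q = (18 − 9·(438/211))/4 = -36/211.

p = 2.08, q = -0.17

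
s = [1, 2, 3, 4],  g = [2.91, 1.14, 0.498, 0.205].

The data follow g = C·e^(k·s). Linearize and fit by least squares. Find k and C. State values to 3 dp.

k = -0.879, C = 6.862

With ln gᵢ as the transformed response and sᵢ as the regressor:
Σs = 10.0000, Σ(s)² = 30.0000, Σln g = -1.0827, Σs·ln g = -7.1002.
Equations: 30.0000·k + 10.0000·ln C = -7.1002;  10.0000·k + 4·ln C = -1.0827.
Solving (det = 20.0000): k = -0.87869, ln C = 1.92604, so C = exp(1.92604) = 6.86228.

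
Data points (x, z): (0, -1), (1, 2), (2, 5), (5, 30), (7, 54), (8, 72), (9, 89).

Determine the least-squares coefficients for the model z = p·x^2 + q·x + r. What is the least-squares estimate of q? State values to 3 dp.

q = 1.076

Entries of MᵀM: Σx^2·x^2 = 13700, Σx^2·x = 1718, Σx^2 = 224, Σx·x = 224, Σx = 32, Σ1 = 7.
And Σx^2·z = 15235, Σx·z = 1917, Σz = 251.
Solving the 3×3 system (Gaussian elimination) gives p = 89927/90978, q = 97855/90978, r = -10465/15163.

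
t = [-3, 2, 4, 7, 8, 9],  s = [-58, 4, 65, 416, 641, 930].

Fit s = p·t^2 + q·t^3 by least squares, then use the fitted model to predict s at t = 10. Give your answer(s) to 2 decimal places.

ŝ = 1297.94

With design matrix A, AᵀA = [[13411, 109437]; [109437, 916123]] and Aᵀs = [137272, 1154608]ᵀ.
det = 13411·916123 − 109437² = 309668584.
p = (137272·916123 − 109437·1154608)/309668584 = -74849905/38708573; q = (13411·1154608 − 109437·137272)/309668584 = 57726503/38708573.
At t = 10: ŝ = (-74849905/38708573)·(100) + (57726503/38708573)·(1000) = 50241512500/38708573.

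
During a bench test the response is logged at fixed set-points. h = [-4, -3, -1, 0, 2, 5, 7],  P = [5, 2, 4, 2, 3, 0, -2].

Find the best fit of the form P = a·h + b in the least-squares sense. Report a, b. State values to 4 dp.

a = -0.5058, b = 2.4335

The normal system AᵀA·[a, b]ᵀ = AᵀP is [[104, 6]; [6, 7]]·[a, b]ᵀ = [-38, 14]ᵀ.
Determinant 104·7 − 6² = 692.
a = ((-38)·7 − 6·14)/692 = -175/346; b = (104·14 − 6·(-38))/692 = 421/173.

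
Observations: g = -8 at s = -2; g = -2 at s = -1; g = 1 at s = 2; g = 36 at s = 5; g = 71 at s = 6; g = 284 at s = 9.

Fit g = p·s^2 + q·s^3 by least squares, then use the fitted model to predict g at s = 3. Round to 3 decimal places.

Entries of XᵀX: Σs^2·s^2 = 8515, Σs^2·s^3 = 69949, Σs^3·s^3 = 593851.
Moment sums: Σs^2·g = 26430, Σs^3·g = 226946.
det = 8515·593851 − 69949² = 163778664.
p = (26430·593851 − 69949·226946)/163778664 = -3199354/2924619; q = (8515·226946 − 69949·26430)/163778664 = 1494520/2924619.
At s = 3: ĝ = (-3199354/2924619)·(9) + (1494520/2924619)·(27) = 3852618/974873.

ĝ = 3.952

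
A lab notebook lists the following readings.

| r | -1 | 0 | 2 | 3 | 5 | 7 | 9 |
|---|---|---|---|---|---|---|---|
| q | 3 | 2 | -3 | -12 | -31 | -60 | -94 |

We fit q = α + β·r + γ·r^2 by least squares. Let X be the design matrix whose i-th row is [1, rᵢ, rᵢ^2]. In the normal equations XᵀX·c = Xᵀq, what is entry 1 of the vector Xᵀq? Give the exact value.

-195

Entry 1 ↔ basis 1, so (Xᵀq)_{1} = Σᵢ qᵢ = (1)·(3) + (1)·(2) + (1)·(-3) + (1)·(-12) + (1)·(-31) + (1)·(-60) + (1)·(-94) = -195.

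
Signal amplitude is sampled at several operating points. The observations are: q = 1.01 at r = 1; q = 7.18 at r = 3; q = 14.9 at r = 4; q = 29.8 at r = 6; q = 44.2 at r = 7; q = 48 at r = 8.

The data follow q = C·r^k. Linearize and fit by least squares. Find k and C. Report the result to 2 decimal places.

k = 1.90, C = 0.99

Taking logs, ln q = k·ln r + ln C, so regress ln q on ln r.
Σln r = 8.3020, Σ(ln r)² = 14.4498, Σln q = 15.7370, Σln r·ln q = 27.4152.
Normal system: [[14.4498, 8.3020]; [8.3020, 6]]·[k, ln C]ᵀ = [27.4152, 15.7370]ᵀ.
Δ = 14.4498·6 − (8.3020)² = 17.7753; k = (27.4152·6 − 8.3020·15.7370)/17.7753 = 1.90386, ln C = (14.4498·15.7370 − 8.3020·27.4152)/17.7753 = -0.01148, so C = exp(-0.01148) = 0.98859.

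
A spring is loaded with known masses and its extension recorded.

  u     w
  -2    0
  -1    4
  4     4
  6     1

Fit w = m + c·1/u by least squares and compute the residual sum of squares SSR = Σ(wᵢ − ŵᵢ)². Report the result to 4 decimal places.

Compute the Gram sums: Σ1 = 4, Σ1/u = -13/12, Σ1/u·1/u = 193/144.
Moment sums: Σw = 9, Σ1/u·w = -17/6.
So MᵀM·[m, c]ᵀ = Mᵀw: [[4, -13/12]; [-13/12, 193/144]]·[m, c]ᵀ = [9, -17/6]ᵀ.
Determinant 4·(193/144) − (-13/12)² = 67/16.
m = (9·(193/144) − (-13/12)·(-17/6))/(67/16) = 1295/603; c = (4·(-17/6) − (-13/12)·9)/(67/16) = -76/201.
Residuals: -1409/603, 889/603, 1174/603, -218/201; SSR = 7598/603.

SSR = 12.6003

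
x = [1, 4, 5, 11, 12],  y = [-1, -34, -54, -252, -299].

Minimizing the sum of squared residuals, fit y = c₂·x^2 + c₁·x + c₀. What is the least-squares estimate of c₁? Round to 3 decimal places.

c₁ = -1.232

Normal-equation sums: Σx^2·x^2 = 36259, Σx^2·x = 3249, Σx^2 = 307, Σx·x = 307, Σx = 33, Σ1 = 5.
For Mᵀy: Σx^2·y = -75443, Σx·y = -6767, Σy = -640.
MᵀM·[c₂, c₁, c₀]ᵀ = Mᵀy becomes [[36259, 3249, 307]; [3249, 307, 33]; [307, 33, 5]]·[c₂, c₁, c₀]ᵀ = [-75443, -6767, -640]ᵀ.
Solving the 3×3 system (Gaussian elimination) gives c₂ = -143415/72076, c₁ = -88805/72076, c₀ = 83033/36038.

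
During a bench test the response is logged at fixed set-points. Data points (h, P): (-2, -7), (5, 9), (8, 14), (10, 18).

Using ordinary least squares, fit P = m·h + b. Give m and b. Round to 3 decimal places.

m = 2.085, b = -2.444

Entries of XᵀX: Σh·h = 193, Σh = 21, Σ1 = 4.
Right-hand side: Σh·P = 351, ΣP = 34.
So XᵀX·[m, b]ᵀ = XᵀP: [[193, 21]; [21, 4]]·[m, b]ᵀ = [351, 34]ᵀ.
Determinant 193·4 − 21² = 331.
m = (351·4 − 21·34)/331 = 690/331; b = (193·34 − 21·351)/331 = -809/331.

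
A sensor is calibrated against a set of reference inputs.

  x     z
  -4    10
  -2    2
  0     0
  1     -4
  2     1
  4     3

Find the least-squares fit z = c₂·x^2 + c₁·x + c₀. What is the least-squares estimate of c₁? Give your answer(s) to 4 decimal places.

The normal equations are: 545·c₂ + 1·c₁ + 41·c₀ = 216;  1·c₂ + 41·c₁ + 1·c₀ = -34;  41·c₂ + 1·c₁ + 6·c₀ = 12.
Inverting the 3×3 Gram matrix, [c₂, c₁, c₀]ᵀ = [41/84, -341/420, -6/5]ᵀ.

c₁ = -0.8119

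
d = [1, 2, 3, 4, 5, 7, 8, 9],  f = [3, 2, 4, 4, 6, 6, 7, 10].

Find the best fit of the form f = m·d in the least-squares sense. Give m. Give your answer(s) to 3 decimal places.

m = 1.016

The normal equations are: 249·m = 253.
(Σd·d = 249, Σd·f = 253.)
m = 253/249 = 1.01606.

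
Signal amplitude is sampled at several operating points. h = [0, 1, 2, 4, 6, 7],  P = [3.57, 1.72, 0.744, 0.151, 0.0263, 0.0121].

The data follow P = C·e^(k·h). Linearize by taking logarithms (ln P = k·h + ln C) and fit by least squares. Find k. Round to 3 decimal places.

k = -0.820

Taking logs, ln P = k·h + ln C, so regress ln P on h.
Sums: Σh = 20.0000, Σ(h)² = 106.0000, Σln P = -8.4240, Σh·ln P = -60.3420.
Normal system: [[106.0000, 20.0000]; [20.0000, 6]]·[k, ln C]ᵀ = [-60.3420, -8.4240]ᵀ.
Slope k = (n·Σh·ln P − Σh·Σln P)/(n·Σ(h)² − (Σh)²) = (6·-60.3420 − 20.0000·-8.4240)/236.0000 = -0.82022; ln C = (Σln P − k·Σh)/n = 1.33005.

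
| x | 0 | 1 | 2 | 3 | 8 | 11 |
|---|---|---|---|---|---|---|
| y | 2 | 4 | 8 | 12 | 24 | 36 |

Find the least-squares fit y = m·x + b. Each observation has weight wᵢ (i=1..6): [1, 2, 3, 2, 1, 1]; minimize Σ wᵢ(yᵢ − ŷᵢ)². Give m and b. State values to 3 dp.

m = 3.021, b = 1.830

Normal-equation sums: Σwᵢ·x·x = 217, Σwᵢ·x = 33, Σwᵢ·1 = 10.
Right-hand side: Σwᵢ·x·y = 716, Σwᵢ·y = 118.
det = 217·10 − 33² = 1081.
m = (716·10 − 33·118)/1081 = 142/47; b = (217·118 − 33·716)/1081 = 86/47.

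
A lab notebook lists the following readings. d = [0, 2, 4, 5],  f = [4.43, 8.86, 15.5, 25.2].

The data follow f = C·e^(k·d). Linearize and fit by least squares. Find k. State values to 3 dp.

k = 0.336

Taking logs, ln f = k·d + ln C, so regress ln f on d.
Over the data: Σd = 11.0000, Σ(d)² = 45.0000, Σln f = 9.6376, Σd·ln f = 31.4607.
Normal system: [[45.0000, 11.0000]; [11.0000, 4]]·[k, ln C]ᵀ = [31.4607, 9.6376]ᵀ.
Slope k = (n·Σd·ln f − Σd·Σln f)/(n·Σ(d)² − (Σd)²) = (4·31.4607 − 11.0000·9.6376)/59.0000 = 0.33608; ln C = (Σln f − k·Σd)/n = 1.48519.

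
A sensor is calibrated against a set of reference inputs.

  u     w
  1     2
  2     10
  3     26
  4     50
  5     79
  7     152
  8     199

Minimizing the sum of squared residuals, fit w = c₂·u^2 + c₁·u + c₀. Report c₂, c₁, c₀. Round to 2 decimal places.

Entries of MᵀM: Σu^2·u^2 = 7476, Σu^2·u = 1080, Σu^2 = 168, Σu·u = 168, Σu = 30, Σ1 = 7.
Moment sums: Σu^2·w = 23235, Σu·w = 3351, Σw = 518.
So MᵀM·[c₂, c₁, c₀]ᵀ = Mᵀw: [[7476, 1080, 168]; [1080, 168, 30]; [168, 30, 7]]·[c₂, c₁, c₀]ᵀ = [23235, 3351, 518]ᵀ.
Inverting the 3×3 Gram matrix, [c₂, c₁, c₀]ᵀ = [3653/1204, 169/172, -1823/602]ᵀ.

c₂ = 3.03, c₁ = 0.98, c₀ = -3.03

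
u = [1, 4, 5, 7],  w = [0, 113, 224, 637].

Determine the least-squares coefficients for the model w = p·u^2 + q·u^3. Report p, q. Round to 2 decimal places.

p = -1.01, q = 2.00

The normal system MᵀM·[p, q]ᵀ = Mᵀw is [[3283, 20957]; [20957, 137371]]·[p, q]ᵀ = [38621, 253723]ᵀ.
det = 3283·137371 − 20957² = 11793144.
p = (38621·137371 − 20957·253723)/11793144 = -494480/491381; q = (3283·253723 − 20957·38621)/11793144 = 983013/491381.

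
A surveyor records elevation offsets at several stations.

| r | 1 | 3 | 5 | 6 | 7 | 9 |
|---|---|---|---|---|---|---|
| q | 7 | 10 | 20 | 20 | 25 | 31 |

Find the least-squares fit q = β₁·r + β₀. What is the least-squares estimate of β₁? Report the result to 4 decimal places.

Compute the Gram sums: Σr·r = 201, Σr = 31, Σ1 = 6.
Right-hand side: Σr·q = 711, Σq = 113.
Eliminating β₀: 6·(row 1) − 31·(row 2) gives 245·β₁ = 6·711 − 31·113 = 763, so β₁ = 109/35.
Then β₀ = (113 − 31·(109/35))/6 = 96/35.

β₁ = 3.1143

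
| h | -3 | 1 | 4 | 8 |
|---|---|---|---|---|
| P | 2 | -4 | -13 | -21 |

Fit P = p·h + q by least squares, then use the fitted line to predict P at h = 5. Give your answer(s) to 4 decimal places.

The normal system AᵀA·[p, q]ᵀ = AᵀP is [[90, 10]; [10, 4]]·[p, q]ᵀ = [-230, -36]ᵀ.
Eliminating q: 4·(row 1) − 10·(row 2) gives 260·p = 4·(-230) − 10·(-36) = -560, so p = -28/13.
Then q = ((-36) − 10·(-28/13))/4 = -47/13.
At h = 5: P̂ = (-28/13)·(5) + (-47/13)·(1) = -187/13.

P̂ = -14.3846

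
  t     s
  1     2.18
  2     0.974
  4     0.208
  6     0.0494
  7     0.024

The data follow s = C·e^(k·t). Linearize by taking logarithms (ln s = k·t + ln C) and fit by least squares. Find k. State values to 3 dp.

Taking logs, ln s = k·t + ln C, so regress ln s on t.
Σt = 20.0000, Σ(t)² = 106.0000, Σln s = -7.5547, Σt·ln s = -49.7090.
Equations: 106.0000·k + 20.0000·ln C = -49.7090;  20.0000·k + 5·ln C = -7.5547.
Slope k = (n·Σt·ln s − Σt·Σln s)/(n·Σ(t)² − (Σt)²) = (5·-49.7090 − 20.0000·-7.5547)/130.0000 = -0.74962; ln C = (Σln s − k·Σt)/n = 1.48751.

k = -0.750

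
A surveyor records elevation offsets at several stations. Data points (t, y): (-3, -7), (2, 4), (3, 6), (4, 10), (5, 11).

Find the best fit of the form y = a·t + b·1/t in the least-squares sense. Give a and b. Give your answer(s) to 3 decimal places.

From the data, Σt·t = 63, Σt·1/t = 5, Σ1/t·1/t = 2069/3600.
And Σt·y = 142, Σ1/t·y = 331/30.
Normal equations: [[63, 5]; [5, 2069/3600]]·[a, b]ᵀ = [142, 331/30]ᵀ.
Eliminating b: (2069/3600)·(row 1) − 5·(row 2) gives (4483/400)·a = (2069/3600)·142 − 5·(331/30) = 47599/1800, so a = 95198/40347.
Then b = ((331/30) − 5·(95198/40347))/(2069/3600) = -5960/4483.

a = 2.359, b = -1.329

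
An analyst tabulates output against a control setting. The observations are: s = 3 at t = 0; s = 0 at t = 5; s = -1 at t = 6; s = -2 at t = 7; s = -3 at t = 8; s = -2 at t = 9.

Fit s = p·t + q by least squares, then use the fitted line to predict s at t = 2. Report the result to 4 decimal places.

The normal equations are: 255·p + 35·q = -62;  35·p + 6·q = -5.
det = 255·6 − 35² = 305.
p = ((-62)·6 − 35·(-5))/305 = -197/305; q = (255·(-5) − 35·(-62))/305 = 179/61.
At t = 2: ŝ = (-197/305)·(2) + (179/61)·(1) = 501/305.

ŝ = 1.6426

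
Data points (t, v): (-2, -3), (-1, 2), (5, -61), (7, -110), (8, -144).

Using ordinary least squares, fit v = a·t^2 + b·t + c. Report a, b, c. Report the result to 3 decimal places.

a = -1.953, b = -2.366, c = 0.712

From the data, Σt^2·t^2 = 7139, Σt^2·t = 971, Σt^2 = 143, Σt·t = 143, Σt = 17, Σ1 = 5.
And Σt^2·v = -16141, Σt·v = -2223, Σv = -316.
So XᵀX·[a, b, c]ᵀ = Xᵀv: [[7139, 971, 143]; [971, 143, 17]; [143, 17, 5]]·[a, b, c]ᵀ = [-16141, -2223, -316]ᵀ.
Inverting the 3×3 Gram matrix, [a, b, c]ᵀ = [-40307/20634, -16273/6878, 7348/10317]ᵀ.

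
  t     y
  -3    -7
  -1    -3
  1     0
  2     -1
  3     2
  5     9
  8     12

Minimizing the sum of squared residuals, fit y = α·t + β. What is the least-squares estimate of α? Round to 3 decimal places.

Compute the Gram sums: Σt·t = 113, Σt = 15, Σ1 = 7.
For Xᵀy: Σt·y = 169, Σy = 12.
Normal equations: [[113, 15]; [15, 7]]·[α, β]ᵀ = [169, 12]ᵀ.
det = 113·7 − 15² = 566.
α = (169·7 − 15·12)/566 = 1003/566; β = (113·12 − 15·169)/566 = -1179/566.

α = 1.772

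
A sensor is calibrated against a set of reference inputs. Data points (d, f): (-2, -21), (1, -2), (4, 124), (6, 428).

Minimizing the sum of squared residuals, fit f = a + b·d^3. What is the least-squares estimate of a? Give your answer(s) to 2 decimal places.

The normal system XᵀX·[a, b]ᵀ = Xᵀf is [[4, 273]; [273, 50817]]·[a, b]ᵀ = [529, 100550]ᵀ.
Δ = 4·50817 − 273² = 128739.
a = (529·50817 − 273·100550)/128739 = -14563/3301; b = (4·100550 − 273·529)/128739 = 257783/128739.

a = -4.41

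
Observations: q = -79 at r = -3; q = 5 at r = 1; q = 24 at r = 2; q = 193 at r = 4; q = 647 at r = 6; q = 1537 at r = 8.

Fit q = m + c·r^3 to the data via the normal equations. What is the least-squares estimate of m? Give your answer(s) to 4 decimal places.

m = 1.0366

The normal equations are: 6·m + 774·c = 2327;  774·m + 313690·c = 941378.
(Σ1 = 6, Σr^3 = 774, Σr^3·r^3 = 313690, Σq = 2327, Σr^3·q = 941378.)
det = 6·313690 − 774² = 1283064.
m = (2327·313690 − 774·941378)/1283064 = 665029/641532; c = (6·941378 − 774·2327)/1283064 = 641195/213844.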